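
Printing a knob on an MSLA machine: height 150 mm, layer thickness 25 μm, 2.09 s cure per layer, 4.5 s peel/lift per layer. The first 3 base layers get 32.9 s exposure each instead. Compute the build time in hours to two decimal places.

11.01 hours

Number of layers: 150 / 0.025 → 6000 (rounded up).
Base layers = 3 × (32.9 + 4.5), so 112.2 s.
Regular layers = 5997 × (2.09 + 4.5) = 39520.23 s.
Total = 112.2 + 39520.23 = 39632.43 s = 11.01 hours.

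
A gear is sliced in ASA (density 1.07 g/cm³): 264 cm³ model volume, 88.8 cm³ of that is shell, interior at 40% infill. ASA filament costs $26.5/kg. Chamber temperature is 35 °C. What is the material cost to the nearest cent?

Volume inside the shell = 264 − 88.8, so 175.2 cm³.
Deposited infill: 0.40 × 175.2 → 70.08 cm³.
Deposited volume = 88.8 + 70.08, so 158.88 cm³.
Mass: 158.88 × 1.07 → 170.0016 g.
Cost = 170.0016 g / 1000 × $26.5/kg = $4.51.

$4.51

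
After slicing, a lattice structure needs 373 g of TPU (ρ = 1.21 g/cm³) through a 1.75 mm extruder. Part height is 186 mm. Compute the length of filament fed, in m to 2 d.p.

128.16 m

Volume = 373 g / 1.21 g·cm⁻³ = 308.2645 cm³ = 308264.5 mm³.
Cross-section of 1.75 mm filament: π·(1.75/2)² = 2.4053 mm².
Length = 308264.5 / 2.4053 = 128160.52 mm = 128.16 m.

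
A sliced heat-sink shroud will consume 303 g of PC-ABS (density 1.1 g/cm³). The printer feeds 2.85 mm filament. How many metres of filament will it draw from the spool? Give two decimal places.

43.18 m

Extruded volume: 303/1.1 = 275.4545 cm³ (275454.5 mm³).
Filament cross-section = π × (2.85/2)² = 6.3794 mm².
L = V/A = 275454.5/6.3794 = 43178.75 mm → 43.18 m.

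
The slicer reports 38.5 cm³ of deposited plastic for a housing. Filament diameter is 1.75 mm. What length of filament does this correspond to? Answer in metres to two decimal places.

16.01 m

Filament cross-section = π × (1.75/2)² = 2.4053 mm².
Length = 38.5 cm³ / 2.4053 mm² = 38500 / 2.4053 = 16006.32 mm = 16.01 m.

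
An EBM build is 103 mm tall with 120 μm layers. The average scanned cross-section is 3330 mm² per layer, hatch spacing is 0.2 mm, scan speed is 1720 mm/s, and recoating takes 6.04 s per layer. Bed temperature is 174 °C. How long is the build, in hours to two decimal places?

Number of layers: 103 / 0.12 → 859 (rounded up).
Scan path per layer = 3330 / 0.2, so 16650 mm.
Beam time per layer = 16650 / 1720 = 9.6802 s.
Per-layer time = 9.6802 + 6.04 = 15.7202 s.
Build time = 859 × 15.7202 = 13503.6518 s = 3.75 hours.

3.75 hours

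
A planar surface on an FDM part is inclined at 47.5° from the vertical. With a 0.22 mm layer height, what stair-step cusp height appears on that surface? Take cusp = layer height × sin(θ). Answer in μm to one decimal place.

h_c = t·sin θ = 0.22 × 0.7373 = 0.162206 mm (162.2 μm).

162.2 μm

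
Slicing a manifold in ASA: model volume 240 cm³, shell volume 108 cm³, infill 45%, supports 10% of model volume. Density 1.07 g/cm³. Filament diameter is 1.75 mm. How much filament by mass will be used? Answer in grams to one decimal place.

204.8 g

Infill region = 240 − 108 = 132 cm³.
Infill volume = 0.45 × 132 = 59.4 cm³.
Support = 0.10 × 240, so 24 cm³.
Deposited volume = 108 + 59.4 + 24 = 191.4 cm³.
Mass: 191.4 × 1.07 → 204.798 g.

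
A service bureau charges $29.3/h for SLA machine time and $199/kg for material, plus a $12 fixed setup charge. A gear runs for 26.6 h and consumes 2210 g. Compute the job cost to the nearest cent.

Machine-time cost: 29.3 × 26.6 → $779.38.
Feedstock cost: 199 × 2210/1000 → $439.79.
Adding setup: 779.38 + 439.79 + 12 → $1231.17.

$1231.17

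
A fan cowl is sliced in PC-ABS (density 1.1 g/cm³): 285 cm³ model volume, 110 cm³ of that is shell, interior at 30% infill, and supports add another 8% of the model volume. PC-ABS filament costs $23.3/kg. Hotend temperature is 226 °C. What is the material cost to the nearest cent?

$4.75

Volume inside the shell = 285 − 110 = 175 cm³.
Deposited infill = 0.30 × 175, so 52.5 cm³.
Support: 0.08 × 285 → 22.8 cm³.
Total printed volume = 110 + 52.5 + 22.8, so 185.3 cm³.
Mass: 185.3 × 1.1 → 203.83 g.
Cost = 203.83 g / 1000 × $23.3/kg = $4.75.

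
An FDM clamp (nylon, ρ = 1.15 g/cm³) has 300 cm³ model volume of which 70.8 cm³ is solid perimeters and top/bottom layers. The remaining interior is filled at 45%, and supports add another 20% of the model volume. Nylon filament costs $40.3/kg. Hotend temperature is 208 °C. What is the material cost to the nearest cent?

$10.84

Interior volume = 300 − 70.8 = 229.2 cm³.
Deposited infill: 0.45 × 229.2 → 103.14 cm³.
Support = 0.20 × 300, so 60 cm³.
Deposited volume: 70.8 + 103.14 + 60 → 233.94 cm³.
Mass = 233.94 × 1.15, so 269.031 g.
At $40.3/kg: 269.031/1000 × 40.3 = $10.84.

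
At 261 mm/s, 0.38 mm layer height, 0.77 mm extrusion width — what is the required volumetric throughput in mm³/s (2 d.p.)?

Bead cross-section: 0.38 × 0.77 → 0.2926 mm².
Volumetric flow = 261 × 0.2926 = 76.37 mm³/s.

76.37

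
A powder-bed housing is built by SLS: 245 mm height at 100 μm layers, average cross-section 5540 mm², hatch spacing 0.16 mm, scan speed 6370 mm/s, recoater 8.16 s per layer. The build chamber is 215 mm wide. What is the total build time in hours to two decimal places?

Layers = ⌈245/0.1⌉ = 2450.
Scan path per layer = 5540 / 0.16, so 34625 mm.
Per-layer scan time = 34625 / 6370 = 5.4356 s.
Layer cycle: 5.4356 + 8.16 → 13.5956 s.
2450 layers × 13.5956 s/layer = 33309.22 s, i.e. 9.25 hours.

9.25 hours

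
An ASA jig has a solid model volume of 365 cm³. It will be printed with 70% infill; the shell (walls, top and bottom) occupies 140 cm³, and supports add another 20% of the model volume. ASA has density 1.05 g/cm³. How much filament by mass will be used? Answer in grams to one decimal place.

389.0 g

Infill region: 365 − 140 → 225 cm³.
Infill volume: 0.70 × 225 → 157.5 cm³.
Support = 0.20 × 365, so 73 cm³.
Deposited volume = 140 + 157.5 + 73, so 370.5 cm³.
Mass = 370.5 × 1.05 = 389.025 g.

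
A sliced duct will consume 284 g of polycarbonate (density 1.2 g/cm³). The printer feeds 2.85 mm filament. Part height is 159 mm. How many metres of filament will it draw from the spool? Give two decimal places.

Volume = 284 g / 1.2 g·cm⁻³ = 236.6667 cm³ = 236666.7 mm³.
Cross-section of 2.85 mm filament: π·(2.85/2)² = 6.3794 mm².
L = V/A = 236666.7/6.3794 = 37098.58 mm → 37.10 m.

37.10 m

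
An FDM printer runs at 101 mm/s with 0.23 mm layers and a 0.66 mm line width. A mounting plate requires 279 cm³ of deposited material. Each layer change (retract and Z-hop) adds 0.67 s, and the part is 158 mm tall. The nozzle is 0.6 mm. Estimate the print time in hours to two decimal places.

Extrusion cross-section: 0.23 × 0.66 → 0.1518 mm².
Total extruded path = 279000/0.1518 = 1837944.7 mm.
Print-move time = 1837944.7 / 101, so 18197.5 s.
Layer count = ceil(158 / 0.23) = 687.
Non-print overhead = 687 × 0.67, so 460.29 s.
Altogether 18197.5 + 460.29 = 18657.79 s, i.e. 5.18 hours.

5.18 hours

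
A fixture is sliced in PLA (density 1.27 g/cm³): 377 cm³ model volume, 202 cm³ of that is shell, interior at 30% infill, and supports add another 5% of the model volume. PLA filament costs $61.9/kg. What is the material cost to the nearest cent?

Interior volume = 377 − 202, so 175 cm³.
Deposited infill: 0.30 × 175 → 52.5 cm³.
Support = 0.05 × 377 = 18.85 cm³.
Total extruded = 202 + 52.5 + 18.85 = 273.35 cm³.
Mass = 273.35 × 1.27 = 347.1545 g.
Cost = 347.1545 g / 1000 × $61.9/kg = $21.49.

$21.49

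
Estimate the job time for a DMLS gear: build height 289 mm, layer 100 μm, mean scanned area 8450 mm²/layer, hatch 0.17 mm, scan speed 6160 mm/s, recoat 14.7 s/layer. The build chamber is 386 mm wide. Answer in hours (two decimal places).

18.28 hours

Number of layers: 289 / 0.1 → 2890 (rounded up).
Per-layer scan distance = 8450 / 0.17, so 49705.9 mm.
Laser time per layer = 49705.9 / 6160 = 8.0691 s.
Layer cycle: 8.0691 + 14.7 → 22.7691 s.
Build time = 2890 × 22.7691 = 65802.699 s = 18.28 hours.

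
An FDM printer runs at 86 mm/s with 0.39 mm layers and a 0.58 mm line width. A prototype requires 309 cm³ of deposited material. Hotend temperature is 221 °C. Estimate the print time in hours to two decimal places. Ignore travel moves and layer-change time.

4.41 hours

Line area = 0.39 × 0.58, so 0.2262 mm².
Total extruded path = 309000/0.2262 = 1366047.7 mm.
Extrusion time: 1366047.7 / 86 → 15884.3 s.
Converting: 15884.3 s = 4.41 hours.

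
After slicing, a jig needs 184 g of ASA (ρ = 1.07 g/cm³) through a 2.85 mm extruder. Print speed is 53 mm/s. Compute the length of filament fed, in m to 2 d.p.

26.96 m

Extruded volume: 184/1.07 = 171.9626 cm³ (171962.6 mm³).
Filament cross-section = π × (2.85/2)² = 6.3794 mm².
Length = 171962.6 / 6.3794 = 26955.92 mm = 26.96 m.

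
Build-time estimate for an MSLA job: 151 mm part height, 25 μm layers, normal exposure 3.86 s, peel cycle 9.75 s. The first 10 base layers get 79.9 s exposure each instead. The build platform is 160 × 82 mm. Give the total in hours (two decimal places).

Number of layers: 151 / 0.025 → 6040 (rounded up).
Burn-in layers = 10 × (79.9 + 9.75) = 896.5 s.
Regular layers = 6030 × (3.86 + 9.75) = 82068.3 s.
Sum: 896.5 + 82068.3 = 82964.8 s → 23.05 hours.

23.05 hours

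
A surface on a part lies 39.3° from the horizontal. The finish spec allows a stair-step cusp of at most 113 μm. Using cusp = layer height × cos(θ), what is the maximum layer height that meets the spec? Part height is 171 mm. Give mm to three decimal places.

0.146 mm

Layer height = cusp / cos(39.3°) = 0.113 / 0.7738 = 0.146 mm.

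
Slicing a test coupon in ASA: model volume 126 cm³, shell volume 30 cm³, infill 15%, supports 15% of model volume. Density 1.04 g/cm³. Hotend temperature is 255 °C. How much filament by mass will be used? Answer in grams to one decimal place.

65.8 g

Volume inside the shell = 126 − 30 = 96 cm³.
Infill deposited = 0.15 × 96, so 14.4 cm³.
Support: 0.15 × 126 → 18.9 cm³.
Deposited volume = 30 + 14.4 + 18.9, so 63.3 cm³.
Mass = 63.3 × 1.04 = 65.832 g.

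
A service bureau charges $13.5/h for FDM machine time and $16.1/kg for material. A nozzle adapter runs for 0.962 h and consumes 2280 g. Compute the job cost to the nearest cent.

$49.70

Machine cost = 13.5 × 0.962 = $12.987.
Material charge: 16.1 × 2280/1000 → $36.708.
Total = 12.987 + 36.708 = 49.695 ≈ $49.70.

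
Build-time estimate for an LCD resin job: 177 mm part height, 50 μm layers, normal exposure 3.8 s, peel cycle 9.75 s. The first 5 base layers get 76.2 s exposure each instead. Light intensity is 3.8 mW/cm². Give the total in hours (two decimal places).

13.42 hours

Layers = ⌈177/0.05⌉ = 3540.
Base layers: 5 × (76.2 + 9.75) → 429.75 s.
Remaining layers = 3535 × (3.8 + 9.75) = 47899.25 s.
Total = 429.75 + 47899.25 = 48329 s = 13.42 hours.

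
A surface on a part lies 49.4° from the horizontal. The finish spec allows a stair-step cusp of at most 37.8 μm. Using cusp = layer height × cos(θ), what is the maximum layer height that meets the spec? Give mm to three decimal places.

Layer height = cusp / cos(49.4°) = 0.0378 / 0.6508 = 0.058 mm.

0.058 mm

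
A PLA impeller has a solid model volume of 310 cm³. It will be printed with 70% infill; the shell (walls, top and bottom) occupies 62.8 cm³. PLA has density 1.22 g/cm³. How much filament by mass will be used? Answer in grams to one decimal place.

Volume inside the shell = 310 − 62.8 = 247.2 cm³.
Infill volume = 0.70 × 247.2 = 173.04 cm³.
Total printed volume = 62.8 + 173.04 = 235.84 cm³.
Mass = 235.84 × 1.22, so 287.7248 g.

287.7 g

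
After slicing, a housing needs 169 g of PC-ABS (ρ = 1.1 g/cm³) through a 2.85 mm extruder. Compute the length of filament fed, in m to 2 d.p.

Volume = 169 g / 1.1 g·cm⁻³ = 153.6364 cm³ = 153636.4 mm³.
Cross-section of 2.85 mm filament: π·(2.85/2)² = 6.3794 mm².
Length = 153636.4 / 6.3794 = 24083.21 mm = 24.08 m.

24.08 m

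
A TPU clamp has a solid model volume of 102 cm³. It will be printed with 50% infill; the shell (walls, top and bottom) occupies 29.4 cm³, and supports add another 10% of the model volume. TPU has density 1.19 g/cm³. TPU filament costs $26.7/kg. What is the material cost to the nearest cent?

Volume inside the shell: 102 − 29.4 → 72.6 cm³.
Infill deposited = 0.50 × 72.6 = 36.3 cm³.
Support = 0.10 × 102 = 10.2 cm³.
Deposited volume = 29.4 + 36.3 + 10.2 = 75.9 cm³.
Mass = 75.9 × 1.19 = 90.321 g.
Cost = 90.321 g / 1000 × $26.7/kg = $2.41.

$2.41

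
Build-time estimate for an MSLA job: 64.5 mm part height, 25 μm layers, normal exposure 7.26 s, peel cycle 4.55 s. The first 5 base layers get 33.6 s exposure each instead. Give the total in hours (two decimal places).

8.50 hours

Number of layers: 64.5 / 0.025 → 2580 (rounded up).
Burn-in layers = 5 × (33.6 + 4.55) = 190.75 s.
Remaining layers = 2575 × (7.26 + 4.55), so 30410.75 s.
Sum: 190.75 + 30410.75 = 30601.5 s → 8.50 hours.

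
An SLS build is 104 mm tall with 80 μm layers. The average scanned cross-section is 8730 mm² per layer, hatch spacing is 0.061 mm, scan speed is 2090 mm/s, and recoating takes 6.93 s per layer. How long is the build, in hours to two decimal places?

27.23 hours

Layer count = ceil(104 / 0.08) = 1300.
Hatch length per layer = 8730 / 0.061, so 143114.8 mm.
Scan time per layer = 143114.8 / 2090, so 68.476 s.
Time per layer = 68.476 + 6.93 = 75.406 s.
1300 layers × 75.406 s/layer = 98027.8 s, i.e. 27.23 hours.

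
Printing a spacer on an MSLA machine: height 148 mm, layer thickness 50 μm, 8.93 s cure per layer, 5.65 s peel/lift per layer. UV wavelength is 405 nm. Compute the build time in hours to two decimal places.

11.99 hours

Number of layers: 148 / 0.05 → 2960 (rounded up).
Per-layer time = 8.93 + 5.65 = 14.58 s.
Build time: 2960 × 14.58 s = 43156.8 s, i.e. 11.99 hours.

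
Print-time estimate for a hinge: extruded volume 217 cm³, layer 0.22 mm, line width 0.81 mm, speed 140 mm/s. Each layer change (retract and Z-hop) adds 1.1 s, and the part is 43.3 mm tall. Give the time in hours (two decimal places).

2.48 hours

Bead cross-section = 0.22 × 0.81 = 0.1782 mm².
Total extruded path = 217000/0.1782 = 1217732.9 mm.
Extrusion time = 1217732.9 / 140 = 8698.1 s.
Layer count = ceil(43.3 / 0.22) = 197.
Non-print overhead = 197 × 1.1, so 216.7 s.
Altogether 8698.1 + 216.7 = 8914.8 s, i.e. 2.48 hours.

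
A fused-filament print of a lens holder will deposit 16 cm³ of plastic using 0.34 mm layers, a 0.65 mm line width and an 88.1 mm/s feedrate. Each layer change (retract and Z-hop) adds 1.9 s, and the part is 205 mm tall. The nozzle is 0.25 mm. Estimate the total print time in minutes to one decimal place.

Bead cross-section: 0.34 × 0.65 → 0.221 mm².
Toolpath length = 16 cm³ / 0.221 mm² = 16000 / 0.221 = 72398.2 mm.
Time extruding = 72398.2 / 88.1, so 821.8 s.
Layers = ⌈205/0.34⌉ = 603.
Z-hop total = 603 × 1.9 = 1145.7 s.
Total = 821.8 + 1145.7 = 1967.5 s = 32.8 minutes.

32.8 minutes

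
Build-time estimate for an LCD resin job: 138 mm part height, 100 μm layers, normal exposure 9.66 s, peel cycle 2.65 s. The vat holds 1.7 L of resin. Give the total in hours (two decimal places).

Number of layers: 138 / 0.1 → 1380 (rounded up).
Per-layer time: 9.66 + 2.65 → 12.31 s.
Build time: 1380 × 12.31 s = 16987.8 s, i.e. 4.72 hours.

4.72 hours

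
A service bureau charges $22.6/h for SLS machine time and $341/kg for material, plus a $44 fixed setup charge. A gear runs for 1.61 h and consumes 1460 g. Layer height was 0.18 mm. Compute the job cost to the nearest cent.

Machine-time cost = 22.6 × 1.61 = $36.386.
Feedstock cost = 341 × 1460/1000 = $497.86.
Adding setup: 36.386 + 497.86 + 44 → 578.246 ≈ $578.25.

$578.25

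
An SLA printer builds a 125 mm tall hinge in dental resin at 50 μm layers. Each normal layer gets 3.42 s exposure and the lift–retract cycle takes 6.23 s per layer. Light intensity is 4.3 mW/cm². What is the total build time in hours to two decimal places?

6.70 hours

Layer count = ceil(125 / 0.05) = 2500.
Each layer takes = 3.42 + 6.23, so 9.65 s.
Total = 2500 × 9.65 = 24125 s = 6.70 hours.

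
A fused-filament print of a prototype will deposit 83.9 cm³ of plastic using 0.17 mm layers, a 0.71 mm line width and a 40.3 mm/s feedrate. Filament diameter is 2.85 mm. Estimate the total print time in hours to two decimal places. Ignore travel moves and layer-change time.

Extrusion cross-section = 0.17 × 0.71 = 0.1207 mm².
Path length: 83900 mm³ / 0.1207 mm² → 695111.8 mm.
Print-move time = 695111.8 / 40.3, so 17248.4 s.
In the requested units: 17248.4 s = 4.79 hours.

4.79 hours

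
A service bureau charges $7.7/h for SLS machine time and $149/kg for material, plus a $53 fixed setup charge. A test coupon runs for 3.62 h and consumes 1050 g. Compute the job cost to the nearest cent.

Machine-time cost = 7.7 × 3.62, so $27.874.
Material cost = 149 × 1050/1000, so $156.45.
Adding setup: 27.874 + 156.45 + 53 → 237.324 ≈ $237.32.

$237.32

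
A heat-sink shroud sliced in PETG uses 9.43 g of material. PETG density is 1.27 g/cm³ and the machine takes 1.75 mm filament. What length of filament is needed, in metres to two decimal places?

3.09 m

Volume = 9.43 g / 1.27 g·cm⁻³ = 7.4252 cm³ = 7425.2 mm³.
Filament cross-section = π × (1.75/2)² = 2.4053 mm².
L = V/A = 7425.2/2.4053 = 3087.02 mm → 3.09 m.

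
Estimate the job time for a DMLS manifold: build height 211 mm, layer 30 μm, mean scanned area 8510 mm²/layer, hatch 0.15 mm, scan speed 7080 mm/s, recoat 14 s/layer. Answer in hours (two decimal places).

43.01 hours

Number of layers: 211 / 0.03 → 7034 (rounded up).
Scan path per layer: 8510 / 0.15 → 56733.3 mm.
Laser time per layer = 56733.3 / 7080 = 8.0132 s.
Per-layer time = 8.0132 + 14, so 22.0132 s.
Total: 7034 × 22.0132 s = 154840.8488 s → 43.01 hours.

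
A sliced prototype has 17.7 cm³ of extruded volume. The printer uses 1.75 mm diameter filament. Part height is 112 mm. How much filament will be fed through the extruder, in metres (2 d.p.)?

7.36 m

Filament cross-section = π × (1.75/2)² = 2.4053 mm².
Length = 17.7 cm³ / 2.4053 mm² = 17700 / 2.4053 = 7358.75 mm = 7.36 m.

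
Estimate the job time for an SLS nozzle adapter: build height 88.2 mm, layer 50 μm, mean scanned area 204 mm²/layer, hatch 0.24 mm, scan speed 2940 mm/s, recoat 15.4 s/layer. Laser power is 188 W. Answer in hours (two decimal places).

7.69 hours

Number of layers: 88.2 / 0.05 → 1764 (rounded up).
Hatch length per layer = 204 / 0.24, so 850 mm.
Laser time per layer = 850 / 2940, so 0.2891 s.
Time per layer = 0.2891 + 15.4 = 15.6891 s.
1764 layers × 15.6891 s/layer = 27675.5724 s, i.e. 7.69 hours.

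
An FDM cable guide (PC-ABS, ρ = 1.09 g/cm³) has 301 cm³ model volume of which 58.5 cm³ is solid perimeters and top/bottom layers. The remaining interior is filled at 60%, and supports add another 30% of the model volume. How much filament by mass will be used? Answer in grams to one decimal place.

320.8 g

Infill region: 301 − 58.5 → 242.5 cm³.
Deposited infill: 0.60 × 242.5 → 145.5 cm³.
Support: 0.30 × 301 → 90.3 cm³.
Deposited volume = 58.5 + 145.5 + 90.3, so 294.3 cm³.
Mass = 294.3 × 1.09 = 320.787 g.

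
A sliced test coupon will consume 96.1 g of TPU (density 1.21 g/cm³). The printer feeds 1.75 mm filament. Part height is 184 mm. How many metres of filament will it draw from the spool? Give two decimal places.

33.02 m

Volume = 96.1 g / 1.21 g·cm⁻³ = 79.4215 cm³ = 79421.5 mm³.
A = π r² = π × 0.875² = 2.4053 mm².
L = V/A = 79421.5/2.4053 = 33019.37 mm → 33.02 m.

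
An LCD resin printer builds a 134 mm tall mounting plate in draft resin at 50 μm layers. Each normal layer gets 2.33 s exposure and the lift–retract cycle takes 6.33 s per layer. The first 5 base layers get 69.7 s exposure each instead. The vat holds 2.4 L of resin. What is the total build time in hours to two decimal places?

Number of layers: 134 / 0.05 → 2680 (rounded up).
Base layers: 5 × (69.7 + 6.33) → 380.15 s.
Remaining layers = 2675 × (2.33 + 6.33), so 23165.5 s.
Sum: 380.15 + 23165.5 = 23545.65 s → 6.54 hours.

6.54 hours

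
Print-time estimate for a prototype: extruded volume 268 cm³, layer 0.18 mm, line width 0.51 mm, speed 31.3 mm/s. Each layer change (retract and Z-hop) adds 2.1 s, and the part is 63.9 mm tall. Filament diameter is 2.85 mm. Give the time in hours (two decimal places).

Bead cross-section = 0.18 × 0.51 = 0.0918 mm².
Path length: 268000 mm³ / 0.0918 mm² → 2919390 mm.
Time extruding: 2919390 / 31.3 → 93271.2 s.
Layers = ⌈63.9/0.18⌉ = 355.
Non-print overhead: 355 × 2.1 → 745.5 s.
Total = 93271.2 + 745.5 = 94016.7 s = 26.12 hours.

26.12 hours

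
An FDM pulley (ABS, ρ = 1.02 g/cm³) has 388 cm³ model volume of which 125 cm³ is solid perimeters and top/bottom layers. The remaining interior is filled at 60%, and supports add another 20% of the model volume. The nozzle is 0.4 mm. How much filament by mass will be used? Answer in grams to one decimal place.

Interior volume = 388 − 125, so 263 cm³.
Deposited infill = 0.60 × 263, so 157.8 cm³.
Support: 0.20 × 388 → 77.6 cm³.
Total extruded = 125 + 157.8 + 77.6 = 360.4 cm³.
Mass = 360.4 × 1.02, so 367.608 g.

367.6 g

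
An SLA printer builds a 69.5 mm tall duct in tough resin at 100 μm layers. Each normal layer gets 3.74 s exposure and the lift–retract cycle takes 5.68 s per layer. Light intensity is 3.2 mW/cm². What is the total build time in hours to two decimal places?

1.82 hours

Number of layers: 69.5 / 0.1 → 695 (rounded up).
Per-layer time = 3.74 + 5.68, so 9.42 s.
Build time: 695 × 9.42 s = 6546.9 s, i.e. 1.82 hours.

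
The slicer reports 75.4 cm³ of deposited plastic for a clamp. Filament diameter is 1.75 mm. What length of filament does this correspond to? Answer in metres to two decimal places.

A = π r² = π × 0.875² = 2.4053 mm².
L = 75400 mm³ / 2.4053 mm² = 31347.44 mm, i.e. 31.35 m.

31.35 m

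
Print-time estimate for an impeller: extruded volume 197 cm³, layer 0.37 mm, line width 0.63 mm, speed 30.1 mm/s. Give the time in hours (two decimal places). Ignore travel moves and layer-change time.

Line area = 0.37 × 0.63, so 0.2331 mm².
Path length: 197000 mm³ / 0.2331 mm² → 845130.8 mm.
Print-move time = 845130.8 / 30.1, so 28077.4 s.
Converting: 28077.4 s = 7.80 hours.

7.80 hours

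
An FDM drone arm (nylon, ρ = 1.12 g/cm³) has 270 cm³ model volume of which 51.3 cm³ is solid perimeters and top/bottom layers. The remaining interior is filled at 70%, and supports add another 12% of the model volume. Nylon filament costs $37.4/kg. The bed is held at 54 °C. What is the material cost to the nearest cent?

$9.92

Infill region = 270 − 51.3, so 218.7 cm³.
Deposited infill: 0.70 × 218.7 → 153.09 cm³.
Support = 0.12 × 270, so 32.4 cm³.
Total printed volume = 51.3 + 153.09 + 32.4 = 236.79 cm³.
Mass = 236.79 × 1.12 = 265.2048 g.
Cost = 265.2048 g / 1000 × $37.4/kg = $9.92.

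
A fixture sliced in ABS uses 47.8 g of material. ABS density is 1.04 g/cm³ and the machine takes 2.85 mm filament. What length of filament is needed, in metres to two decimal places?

7.20 m

Extruded volume: 47.8/1.04 = 45.9615 cm³ (45961.5 mm³).
Filament cross-section = π × (2.85/2)² = 6.3794 mm².
L = V/A = 45961.5/6.3794 = 7204.67 mm → 7.20 m.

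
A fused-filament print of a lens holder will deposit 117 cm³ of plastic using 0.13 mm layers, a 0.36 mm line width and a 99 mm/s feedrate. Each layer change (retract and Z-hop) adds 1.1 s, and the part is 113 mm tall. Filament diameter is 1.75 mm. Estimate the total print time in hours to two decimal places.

Bead cross-section = 0.13 × 0.36 = 0.0468 mm².
Total extruded path = 117000/0.0468 = 2500000 mm.
Print-move time = 2500000 / 99 = 25252.5 s.
Layers = ⌈113/0.13⌉ = 870.
Z-hop total = 870 × 1.1 = 957 s.
Total = 25252.5 + 957 = 26209.5 s = 7.28 hours.

7.28 hours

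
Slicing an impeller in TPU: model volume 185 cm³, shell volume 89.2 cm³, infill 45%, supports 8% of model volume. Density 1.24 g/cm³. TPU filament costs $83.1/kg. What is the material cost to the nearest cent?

$15.16

Interior volume = 185 − 89.2, so 95.8 cm³.
Infill deposited = 0.45 × 95.8 = 43.11 cm³.
Support = 0.08 × 185, so 14.8 cm³.
Total extruded = 89.2 + 43.11 + 14.8 = 147.11 cm³.
Mass = 147.11 × 1.24, so 182.4164 g.
At $83.1/kg: 182.4164/1000 × 83.1 = $15.16.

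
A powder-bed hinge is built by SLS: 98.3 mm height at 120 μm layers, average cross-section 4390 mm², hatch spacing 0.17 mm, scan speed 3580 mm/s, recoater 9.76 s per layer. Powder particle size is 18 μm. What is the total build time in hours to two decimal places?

3.87 hours

Number of layers: 98.3 / 0.12 → 820 (rounded up).
Scan path per layer = 4390 / 0.17 = 25823.5 mm.
Scan time per layer = 25823.5 / 3580, so 7.2133 s.
Per-layer time: 7.2133 + 9.76 → 16.9733 s.
820 layers × 16.9733 s/layer = 13918.106 s, i.e. 3.87 hours.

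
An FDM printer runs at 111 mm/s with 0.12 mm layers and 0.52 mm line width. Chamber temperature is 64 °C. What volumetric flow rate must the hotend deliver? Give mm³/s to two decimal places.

Bead cross-section: 0.12 × 0.52 → 0.0624 mm².
Q = v·A = 111 × 0.0624 = 6.93 mm³/s.

6.93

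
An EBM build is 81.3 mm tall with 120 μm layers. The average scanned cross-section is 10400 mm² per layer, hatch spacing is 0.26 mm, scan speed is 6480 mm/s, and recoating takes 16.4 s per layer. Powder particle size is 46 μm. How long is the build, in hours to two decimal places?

4.25 hours

Number of layers: 81.3 / 0.12 → 678 (rounded up).
Hatch length per layer = 10400 / 0.26 = 40000 mm.
Scan time per layer: 40000 / 6480 → 6.1728 s.
Time per layer = 6.1728 + 16.4 = 22.5728 s.
Total: 678 × 22.5728 s = 15304.3584 s → 4.25 hours.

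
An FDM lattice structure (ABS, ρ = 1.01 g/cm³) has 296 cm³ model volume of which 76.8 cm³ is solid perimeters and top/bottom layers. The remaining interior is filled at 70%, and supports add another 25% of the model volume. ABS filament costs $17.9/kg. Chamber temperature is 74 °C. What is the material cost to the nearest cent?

Infill region: 296 − 76.8 → 219.2 cm³.
Deposited infill = 0.70 × 219.2, so 153.44 cm³.
Support = 0.25 × 296, so 74 cm³.
Total extruded = 76.8 + 153.44 + 74, so 304.24 cm³.
Mass: 304.24 × 1.01 → 307.2824 g.
At $17.9/kg: 307.2824/1000 × 17.9 = $5.50.

$5.50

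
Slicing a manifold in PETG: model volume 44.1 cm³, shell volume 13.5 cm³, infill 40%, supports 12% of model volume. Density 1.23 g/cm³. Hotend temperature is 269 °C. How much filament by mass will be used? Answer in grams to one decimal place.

Infill region = 44.1 − 13.5, so 30.6 cm³.
Infill volume = 0.40 × 30.6, so 12.24 cm³.
Support = 0.12 × 44.1, so 5.292 cm³.
Deposited volume = 13.5 + 12.24 + 5.292, so 31.032 cm³.
Mass = 31.032 × 1.23, so 38.16936 g.

38.2 g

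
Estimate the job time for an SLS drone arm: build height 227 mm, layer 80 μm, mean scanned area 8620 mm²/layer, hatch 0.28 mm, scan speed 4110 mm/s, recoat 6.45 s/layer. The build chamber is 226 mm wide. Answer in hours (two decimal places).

10.99 hours

Number of layers: 227 / 0.08 → 2838 (rounded up).
Scan path per layer = 8620 / 0.28 = 30785.7 mm.
Scan time per layer = 30785.7 / 4110 = 7.4904 s.
Per-layer time: 7.4904 + 6.45 → 13.9404 s.
Total: 2838 × 13.9404 s = 39562.8552 s → 10.99 hours.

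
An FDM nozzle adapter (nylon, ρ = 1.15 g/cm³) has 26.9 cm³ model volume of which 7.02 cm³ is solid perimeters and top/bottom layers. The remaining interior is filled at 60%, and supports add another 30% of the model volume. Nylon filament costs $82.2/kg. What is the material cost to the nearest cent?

$2.55

Volume inside the shell = 26.9 − 7.02 = 19.88 cm³.
Infill deposited = 0.60 × 19.88, so 11.928 cm³.
Support = 0.30 × 26.9, so 8.07 cm³.
Total printed volume: 7.02 + 11.928 + 8.07 → 27.018 cm³.
Mass = 27.018 × 1.15 = 31.0707 g.
At $82.2/kg: 31.0707/1000 × 82.2 = $2.55.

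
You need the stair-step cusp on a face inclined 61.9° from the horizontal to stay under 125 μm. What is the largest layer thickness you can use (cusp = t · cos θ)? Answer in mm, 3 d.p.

Layer height = cusp / cos(61.9°) = 0.125 / 0.4710 = 0.265 mm.

0.265 mm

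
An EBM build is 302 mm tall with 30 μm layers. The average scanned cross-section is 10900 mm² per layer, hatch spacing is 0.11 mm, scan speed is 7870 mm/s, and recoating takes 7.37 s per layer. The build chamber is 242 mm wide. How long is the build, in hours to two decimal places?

Layer count = ceil(302 / 0.03) = 10067.
Per-layer scan distance = 10900 / 0.11, so 99090.9 mm.
Beam time per layer: 99090.9 / 7870 → 12.591 s.
Per-layer time: 12.591 + 7.37 → 19.961 s.
Build time = 10067 × 19.961 = 200947.387 s = 55.82 hours.

55.82 hours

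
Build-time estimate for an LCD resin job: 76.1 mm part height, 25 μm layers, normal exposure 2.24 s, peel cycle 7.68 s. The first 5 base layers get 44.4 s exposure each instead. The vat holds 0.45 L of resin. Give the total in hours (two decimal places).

8.45 hours

Number of layers: 76.1 / 0.025 → 3044 (rounded up).
Burn-in layers = 5 × (44.4 + 7.68), so 260.4 s.
Normal layers = 3039 × (2.24 + 7.68) = 30146.88 s.
Sum: 260.4 + 30146.88 = 30407.28 s → 8.45 hours.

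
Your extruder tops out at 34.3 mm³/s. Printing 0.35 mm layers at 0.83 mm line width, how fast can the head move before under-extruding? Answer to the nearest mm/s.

Extrusion cross-section = 0.35 × 0.83, so 0.2905 mm².
Max speed = 34.3 / 0.2905 = 118.07 ≈ 118 mm/s.

118 mm/s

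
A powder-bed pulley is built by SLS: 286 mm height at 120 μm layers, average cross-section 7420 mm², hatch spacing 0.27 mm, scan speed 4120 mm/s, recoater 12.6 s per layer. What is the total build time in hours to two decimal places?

12.76 hours

Layers = ⌈286/0.12⌉ = 2384.
Per-layer scan distance: 7420 / 0.27 → 27481.5 mm.
Per-layer scan time = 27481.5 / 4120, so 6.6703 s.
Per-layer time = 6.6703 + 12.6, so 19.2703 s.
Total: 2384 × 19.2703 s = 45940.3952 s → 12.76 hours.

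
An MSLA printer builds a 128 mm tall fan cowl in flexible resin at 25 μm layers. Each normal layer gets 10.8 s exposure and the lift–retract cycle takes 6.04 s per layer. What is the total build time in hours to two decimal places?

23.95 hours

Layers = ⌈128/0.025⌉ = 5120.
Per-layer time = 10.8 + 6.04, so 16.84 s.
Build time: 5120 × 16.84 s = 86220.8 s, i.e. 23.95 hours.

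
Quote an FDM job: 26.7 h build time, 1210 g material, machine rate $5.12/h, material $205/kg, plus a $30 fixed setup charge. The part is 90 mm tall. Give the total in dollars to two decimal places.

$414.75

Machine-time cost = 5.12 × 26.7, so $136.704.
Material cost = 205 × 1210/1000 = $248.05.
Total = 136.704 + 248.05 + 30 = 414.754 ≈ $414.75.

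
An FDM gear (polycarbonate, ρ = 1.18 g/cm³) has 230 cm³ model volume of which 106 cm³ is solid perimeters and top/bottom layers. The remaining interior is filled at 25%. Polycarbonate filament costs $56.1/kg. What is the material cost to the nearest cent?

$9.07

Interior volume: 230 − 106 → 124 cm³.
Infill deposited: 0.25 × 124 → 31 cm³.
Total printed volume = 106 + 31 = 137 cm³.
Mass = 137 × 1.18, so 161.66 g.
At $56.1/kg: 161.66/1000 × 56.1 = $9.07.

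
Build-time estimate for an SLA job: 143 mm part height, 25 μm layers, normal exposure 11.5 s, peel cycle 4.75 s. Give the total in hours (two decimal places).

Layer count = ceil(143 / 0.025) = 5720.
Per-layer time = 11.5 + 4.75 = 16.25 s.
Build time: 5720 × 16.25 s = 92950 s, i.e. 25.82 hours.

25.82 hours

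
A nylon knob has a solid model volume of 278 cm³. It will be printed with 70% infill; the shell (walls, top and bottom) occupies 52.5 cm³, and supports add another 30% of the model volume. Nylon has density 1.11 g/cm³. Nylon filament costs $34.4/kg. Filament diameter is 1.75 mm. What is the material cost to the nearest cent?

Interior volume = 278 − 52.5 = 225.5 cm³.
Infill volume: 0.70 × 225.5 → 157.85 cm³.
Support = 0.30 × 278, so 83.4 cm³.
Deposited volume: 52.5 + 157.85 + 83.4 → 293.75 cm³.
Mass = 293.75 × 1.11, so 326.0625 g.
Cost = 326.0625 g / 1000 × $34.4/kg = $11.22.

$11.22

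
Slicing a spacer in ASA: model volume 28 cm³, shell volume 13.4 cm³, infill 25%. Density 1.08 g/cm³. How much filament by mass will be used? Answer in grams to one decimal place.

Infill region = 28 − 13.4, so 14.6 cm³.
Deposited infill = 0.25 × 14.6, so 3.65 cm³.
Deposited volume = 13.4 + 3.65, so 17.05 cm³.
Mass: 17.05 × 1.08 → 18.414 g.

18.4 g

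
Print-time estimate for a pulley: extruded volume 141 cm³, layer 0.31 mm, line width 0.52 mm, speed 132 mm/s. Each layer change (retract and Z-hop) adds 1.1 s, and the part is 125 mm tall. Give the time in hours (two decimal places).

Extrusion cross-section = 0.31 × 0.52, so 0.1612 mm².
Path length: 141000 mm³ / 0.1612 mm² → 874689.8 mm.
Time extruding = 874689.8 / 132, so 6626.4 s.
Number of layers: 125 / 0.31 → 404 (rounded up).
Non-print overhead = 404 × 1.1 = 444.4 s.
Altogether 6626.4 + 444.4 = 7070.8 s, i.e. 1.96 hours.

1.96 hours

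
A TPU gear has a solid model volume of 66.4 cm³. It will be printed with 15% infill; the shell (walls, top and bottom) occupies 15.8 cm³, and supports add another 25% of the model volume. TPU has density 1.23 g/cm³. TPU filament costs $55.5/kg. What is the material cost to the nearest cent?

Volume inside the shell = 66.4 − 15.8, so 50.6 cm³.
Infill deposited: 0.15 × 50.6 → 7.59 cm³.
Support = 0.25 × 66.4 = 16.6 cm³.
Deposited volume = 15.8 + 7.59 + 16.6, so 39.99 cm³.
Mass = 39.99 × 1.23, so 49.1877 g.
Cost = 49.1877 g / 1000 × $55.5/kg = $2.73.

$2.73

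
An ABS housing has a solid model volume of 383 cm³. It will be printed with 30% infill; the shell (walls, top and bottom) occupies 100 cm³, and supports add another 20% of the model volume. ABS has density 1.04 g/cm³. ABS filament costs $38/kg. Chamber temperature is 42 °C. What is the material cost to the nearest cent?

$10.33

Infill region = 383 − 100, so 283 cm³.
Deposited infill: 0.30 × 283 → 84.9 cm³.
Support = 0.20 × 383, so 76.6 cm³.
Total extruded: 100 + 84.9 + 76.6 → 261.5 cm³.
Mass = 261.5 × 1.04, so 271.96 g.
Cost = 271.96 g / 1000 × $38/kg = $10.33.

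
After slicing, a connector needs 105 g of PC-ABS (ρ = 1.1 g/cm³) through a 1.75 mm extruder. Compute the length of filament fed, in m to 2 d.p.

39.69 m

Volume = 105 g / 1.1 g·cm⁻³ = 95.4545 cm³ = 95454.5 mm³.
A = π r² = π × 0.875² = 2.4053 mm².
Length = 95454.5 / 2.4053 = 39685.07 mm = 39.69 m.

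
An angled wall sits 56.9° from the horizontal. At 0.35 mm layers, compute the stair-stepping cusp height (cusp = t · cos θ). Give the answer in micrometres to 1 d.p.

191.1 μm

cos(56.9°) = 0.5461, so cusp = 0.35 × 0.5461 = 0.191135 mm → 191.1 μm.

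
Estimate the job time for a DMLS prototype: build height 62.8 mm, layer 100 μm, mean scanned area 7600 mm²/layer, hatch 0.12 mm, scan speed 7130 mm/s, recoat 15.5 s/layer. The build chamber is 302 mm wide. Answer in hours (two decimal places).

4.25 hours

Layers = ⌈62.8/0.1⌉ = 628.
Scan path per layer = 7600 / 0.12, so 63333.3 mm.
Per-layer scan time = 63333.3 / 7130 = 8.8827 s.
Per-layer time: 8.8827 + 15.5 → 24.3827 s.
Total: 628 × 24.3827 s = 15312.3356 s → 4.25 hours.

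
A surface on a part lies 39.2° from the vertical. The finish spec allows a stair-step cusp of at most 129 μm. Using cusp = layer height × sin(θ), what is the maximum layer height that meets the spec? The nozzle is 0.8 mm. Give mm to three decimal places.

t = h_c / sin θ = 0.129 / 0.6320 = 0.204 mm.

0.204 mm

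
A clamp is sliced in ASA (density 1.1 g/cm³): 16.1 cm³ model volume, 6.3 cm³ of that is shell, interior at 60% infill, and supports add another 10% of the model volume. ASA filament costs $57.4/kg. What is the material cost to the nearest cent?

$0.87

Infill region = 16.1 − 6.3 = 9.8 cm³.
Deposited infill = 0.60 × 9.8, so 5.88 cm³.
Support = 0.10 × 16.1, so 1.61 cm³.
Deposited volume = 6.3 + 5.88 + 1.61, so 13.79 cm³.
Mass: 13.79 × 1.1 → 15.169 g.
At $57.4/kg: 15.169/1000 × 57.4 = $0.87.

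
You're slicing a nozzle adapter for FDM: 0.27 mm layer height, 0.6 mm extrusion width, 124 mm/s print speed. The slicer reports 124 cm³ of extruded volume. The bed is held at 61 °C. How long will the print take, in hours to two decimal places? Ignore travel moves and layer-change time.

Bead cross-section = 0.27 × 0.6 = 0.162 mm².
Total extruded path = 124000/0.162 = 765432.1 mm.
Print-move time = 765432.1 / 124, so 6172.8 s.
6172.8 s = 1.71 hours.

1.71 hours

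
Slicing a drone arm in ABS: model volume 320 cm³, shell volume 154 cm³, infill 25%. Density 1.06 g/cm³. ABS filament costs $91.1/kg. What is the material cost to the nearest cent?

$18.88

Infill region = 320 − 154 = 166 cm³.
Infill deposited = 0.25 × 166 = 41.5 cm³.
Total extruded = 154 + 41.5, so 195.5 cm³.
Mass = 195.5 × 1.06, so 207.23 g.
At $91.1/kg: 207.23/1000 × 91.1 = $18.88.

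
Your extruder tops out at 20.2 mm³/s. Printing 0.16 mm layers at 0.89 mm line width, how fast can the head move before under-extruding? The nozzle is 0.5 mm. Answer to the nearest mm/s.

142 mm/s

A = 0.16 × 0.89, so 0.1424 mm².
Max speed = 20.2 / 0.1424 = 141.85 ≈ 142 mm/s.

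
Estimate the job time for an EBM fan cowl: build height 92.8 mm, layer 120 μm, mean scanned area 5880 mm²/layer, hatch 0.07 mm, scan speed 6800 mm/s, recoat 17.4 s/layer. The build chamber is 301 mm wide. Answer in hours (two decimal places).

Number of layers: 92.8 / 0.12 → 774 (rounded up).
Per-layer scan distance = 5880 / 0.07, so 84000 mm.
Per-layer scan time = 84000 / 6800, so 12.3529 s.
Layer cycle: 12.3529 + 17.4 → 29.7529 s.
Build time = 774 × 29.7529 = 23028.7446 s = 6.40 hours.

6.40 hours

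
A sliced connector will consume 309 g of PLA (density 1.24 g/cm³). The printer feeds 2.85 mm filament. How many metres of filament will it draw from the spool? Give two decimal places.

Volume = 309 g / 1.24 g·cm⁻³ = 249.1935 cm³ = 249193.5 mm³.
Cross-section of 2.85 mm filament: π·(2.85/2)² = 6.3794 mm².
L = V/A = 249193.5/6.3794 = 39062.22 mm → 39.06 m.

39.06 m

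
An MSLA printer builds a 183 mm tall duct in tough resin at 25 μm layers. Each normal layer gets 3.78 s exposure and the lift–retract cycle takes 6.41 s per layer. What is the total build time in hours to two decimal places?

Number of layers: 183 / 0.025 → 7320 (rounded up).
Per-layer time: 3.78 + 6.41 → 10.19 s.
Total = 7320 × 10.19 = 74590.8 s = 20.72 hours.

20.72 hours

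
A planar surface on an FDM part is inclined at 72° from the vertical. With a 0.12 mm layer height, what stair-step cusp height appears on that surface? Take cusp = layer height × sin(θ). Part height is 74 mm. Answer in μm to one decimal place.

sin(72°) = 0.9511, so cusp = 0.12 × 0.9511 = 0.114132 mm → 114.1 μm.

114.1 μm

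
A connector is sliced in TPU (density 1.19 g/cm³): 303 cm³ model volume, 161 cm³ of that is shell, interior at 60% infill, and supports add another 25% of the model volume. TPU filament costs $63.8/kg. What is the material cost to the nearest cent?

Volume inside the shell = 303 − 161, so 142 cm³.
Infill deposited = 0.60 × 142, so 85.2 cm³.
Support = 0.25 × 303, so 75.75 cm³.
Total extruded = 161 + 85.2 + 75.75 = 321.95 cm³.
Mass = 321.95 × 1.19 = 383.1205 g.
At $63.8/kg: 383.1205/1000 × 63.8 = $24.44.

$24.44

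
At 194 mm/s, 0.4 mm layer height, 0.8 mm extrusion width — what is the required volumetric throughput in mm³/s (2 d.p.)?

62.08

Bead cross-section: 0.4 × 0.8 → 0.32 mm².
Volumetric flow = 194 × 0.32 = 62.08 mm³/s.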